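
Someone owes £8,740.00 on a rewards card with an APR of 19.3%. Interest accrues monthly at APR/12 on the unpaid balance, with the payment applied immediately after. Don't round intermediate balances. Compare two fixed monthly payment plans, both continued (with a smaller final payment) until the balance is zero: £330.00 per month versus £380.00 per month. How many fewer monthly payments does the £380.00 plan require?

Monthly rate r = 19.3%/12 = 1.60833% = 0.0160833.
At £330.00/mo: n = ⌈−ln(1 − rB₀/P)/ln(1+r)⌉ = 35 payments (last £260.66); total interest = total paid − £8,740.00 = £2,740.66.
At £380.00/mo: 29 payments (last £361.03); total interest £2,261.03.
Payments saved = 35 − 29 = 6.

6 fewer payments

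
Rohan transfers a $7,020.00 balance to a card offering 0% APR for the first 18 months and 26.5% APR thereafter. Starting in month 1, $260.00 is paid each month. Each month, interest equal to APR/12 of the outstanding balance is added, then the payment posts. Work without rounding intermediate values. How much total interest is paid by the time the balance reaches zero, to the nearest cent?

$297.87

Promo months 1–18 at r₀ = 0%/12 = 0; months 19+ at r₁ = 26.5%/12 = 0.0220833.
After month 18 (no interest yet): B = $7,020.00 − 18·$260.00 = $2,340.00.
Then at r₁ with $260.00/mo: n₂ = −ln(1 − r₁·B/P)/ln(1+r₁) ≈ 10.14 → 11 more payments.
Total paid = 28·$260.00 + $37.87 = $7,317.87; interest = $7,317.87 − $7,020.00 = $297.87.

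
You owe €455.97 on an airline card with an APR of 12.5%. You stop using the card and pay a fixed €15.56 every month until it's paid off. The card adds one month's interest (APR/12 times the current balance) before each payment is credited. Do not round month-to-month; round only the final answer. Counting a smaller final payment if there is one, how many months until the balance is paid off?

36 payments

Monthly rate r = 12.5%/12 = 1.04167% = 0.0104167.
Recurrence: B ← B·(1+r) − €15.56.
Month 1: interest €4.75; balance after payment €445.16.
Month 2: interest €4.64; balance after payment €434.24.
Closed form: n = −ln(1 − rB₀/P)/ln(1+r) = −ln(0.69475)/ln(1.01042) ≈ 35.145, so the balance reaches zero during payment 36.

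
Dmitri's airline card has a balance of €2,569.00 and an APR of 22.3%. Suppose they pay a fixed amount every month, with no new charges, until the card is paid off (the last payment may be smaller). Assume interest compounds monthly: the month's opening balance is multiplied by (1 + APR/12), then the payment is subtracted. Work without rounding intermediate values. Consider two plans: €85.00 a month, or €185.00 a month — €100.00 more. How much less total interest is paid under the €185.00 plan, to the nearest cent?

Monthly rate r = 22.3%/12 = 1.85833% = 0.0185833.
At €85.00/mo: n = ⌈−ln(1 − rB₀/P)/ln(1+r)⌉ = 45 payments (last €67.46); total interest = total paid − €2,569.00 = €1,238.46.
At €185.00/mo: 17 payments (last €39.26); total interest €430.26.
Interest saved = €1,238.46 − €430.26 = €808.20.

€808.20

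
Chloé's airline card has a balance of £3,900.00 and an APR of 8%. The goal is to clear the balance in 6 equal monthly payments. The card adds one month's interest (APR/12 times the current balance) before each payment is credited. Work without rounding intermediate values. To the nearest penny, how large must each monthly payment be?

£665.25

Monthly rate r = 8%/12 = 0.666667% = 0.00666667.
Level-payment amortization: P = B₀·r / (1 − (1+r)^(−n)) = 3900.00·0.00666667 / (1 − 1.00667^(−6)).
Denominator 1 − (1+r)^(−6) = 0.0390830136.
P = 26 / 0.0390830136 ≈ 665.25.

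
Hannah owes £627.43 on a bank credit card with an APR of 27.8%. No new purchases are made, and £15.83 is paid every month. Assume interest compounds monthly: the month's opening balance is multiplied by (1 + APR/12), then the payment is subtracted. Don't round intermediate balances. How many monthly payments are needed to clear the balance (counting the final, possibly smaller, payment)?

110 months

Monthly rate r = 27.8%/12 = 2.31667% = 0.0231667.
Recurrence: B ← B·(1+r) − £15.83.
Month 1: interest £14.54; balance after payment £626.14.
Month 2: interest £14.51; balance after payment £624.81.
Closed form: n = −ln(1 − rB₀/P)/ln(1+r) = −ln(0.081778)/ln(1.02317) ≈ 109.323, so the balance reaches zero during payment 110.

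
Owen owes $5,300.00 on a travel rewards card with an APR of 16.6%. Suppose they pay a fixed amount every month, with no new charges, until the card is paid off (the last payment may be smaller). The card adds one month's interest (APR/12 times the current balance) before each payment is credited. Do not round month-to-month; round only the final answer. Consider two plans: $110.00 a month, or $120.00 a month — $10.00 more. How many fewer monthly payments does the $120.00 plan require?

11 fewer payments

Monthly rate r = 16.6%/12 = 1.38333% = 0.0138333.
At $110.00/mo: n = ⌈−ln(1 − rB₀/P)/ln(1+r)⌉ = 80 payments (last $102.65); total interest = total paid − $5,300.00 = $3,492.65.
At $120.00/mo: 69 payments (last $86.51); total interest $2,946.51.
Payments saved = 80 − 69 = 11.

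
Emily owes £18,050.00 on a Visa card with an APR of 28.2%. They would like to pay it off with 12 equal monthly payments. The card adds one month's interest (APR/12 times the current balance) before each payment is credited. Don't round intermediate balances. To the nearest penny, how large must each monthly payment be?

Monthly rate r = 28.2%/12 = 2.35% = 0.0235.
Level-payment amortization: P = B₀·r / (1 − (1+r)^(−n)) = 18050.00·0.0235 / (1 − 1.0235^(−12)).
Denominator 1 − (1+r)^(−12) = 0.243261489.
P = 424.175 / 0.243261489 ≈ 1743.70.

£1,743.70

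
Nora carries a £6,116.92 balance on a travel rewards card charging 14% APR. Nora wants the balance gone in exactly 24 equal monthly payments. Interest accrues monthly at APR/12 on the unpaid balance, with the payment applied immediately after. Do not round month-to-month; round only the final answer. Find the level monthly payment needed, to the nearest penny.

£293.69

Monthly rate r = 14%/12 = 1.16667% = 0.0116667.
Level-payment amortization: P = B₀·r / (1 − (1+r)^(−n)) = 6116.92·0.0116667 / (1 − 1.01167^(−24)).
Denominator 1 − (1+r)^(−24) = 0.242990337.
P = 71.3641 / 0.242990337 ≈ 293.69.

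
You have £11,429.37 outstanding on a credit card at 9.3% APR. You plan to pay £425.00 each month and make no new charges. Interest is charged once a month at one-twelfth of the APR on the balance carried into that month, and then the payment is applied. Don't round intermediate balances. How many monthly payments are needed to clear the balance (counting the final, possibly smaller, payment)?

31 months

Monthly rate r = 9.3%/12 = 0.775% = 0.00775.
Recurrence: B ← B·(1+r) − £425.00.
Month 1: interest £88.58; balance after payment £11,092.95.
Month 2: interest £85.97; balance after payment £10,753.92.
Closed form: n = −ln(1 − rB₀/P)/ln(1+r) = −ln(0.79158)/ln(1.00775) ≈ 30.274, so the balance reaches zero during payment 31.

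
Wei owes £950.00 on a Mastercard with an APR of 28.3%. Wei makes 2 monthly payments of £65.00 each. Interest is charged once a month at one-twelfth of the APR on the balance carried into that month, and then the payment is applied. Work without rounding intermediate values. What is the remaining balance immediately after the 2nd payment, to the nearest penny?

£863.80

Monthly rate r = 28.3%/12 = 2.35833% = 0.0235833.
Each month: B ← B·(1+r) − £65.00.
Month 1: interest £22.40; balance after payment £907.40.
Month 2: interest £21.40; balance after payment £863.80.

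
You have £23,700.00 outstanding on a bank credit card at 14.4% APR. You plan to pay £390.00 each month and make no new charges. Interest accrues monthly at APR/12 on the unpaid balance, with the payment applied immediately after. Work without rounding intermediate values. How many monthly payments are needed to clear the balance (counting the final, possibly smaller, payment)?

Monthly rate r = 14.4%/12 = 1.2% = 0.012.
Recurrence: B ← B·(1+r) − £390.00.
Month 1: interest £284.40; balance after payment £23,594.40.
Month 2: interest £283.13; balance after payment £23,487.53.
Closed form: n = −ln(1 − rB₀/P)/ln(1+r) = −ln(0.27077)/ln(1.012) ≈ 109.526, so the balance reaches zero during payment 110.

110 months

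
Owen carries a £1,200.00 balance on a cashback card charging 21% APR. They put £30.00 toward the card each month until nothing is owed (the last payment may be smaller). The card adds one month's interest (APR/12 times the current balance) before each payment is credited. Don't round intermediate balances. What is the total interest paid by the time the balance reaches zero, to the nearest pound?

£882

Monthly rate r = 21%/12 = 1.75% = 0.0175.
Payoff takes n = ⌈−ln(1 − rB₀/P)/ln(1+r)⌉ = ⌈69.399⌉ = 70 payments; the last is £12.02.
Total paid = 69·£30.00 + £12.02 = £2,082.02.
Total interest = total paid − principal = £2,082.02 − £1,200.00 = £882.02.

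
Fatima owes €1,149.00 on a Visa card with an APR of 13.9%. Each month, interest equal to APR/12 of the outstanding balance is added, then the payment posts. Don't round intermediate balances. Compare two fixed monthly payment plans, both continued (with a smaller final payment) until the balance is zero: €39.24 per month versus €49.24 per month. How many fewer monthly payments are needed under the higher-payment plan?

8 fewer payments

Monthly rate r = 13.9%/12 = 1.15833% = 0.0115833.
At €39.24/mo: n = ⌈−ln(1 − rB₀/P)/ln(1+r)⌉ = 36 payments (last €38.10); total interest = total paid − €1,149.00 = €262.50.
At €49.24/mo: 28 payments (last €17.85); total interest €198.33.
Payments saved = 36 − 28 = 8.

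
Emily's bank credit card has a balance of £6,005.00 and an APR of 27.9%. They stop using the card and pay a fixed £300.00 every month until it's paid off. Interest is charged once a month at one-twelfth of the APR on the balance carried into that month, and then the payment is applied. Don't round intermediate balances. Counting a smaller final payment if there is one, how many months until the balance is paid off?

Monthly rate r = 27.9%/12 = 2.325% = 0.02325.
Recurrence: B ← B·(1+r) − £300.00.
Month 1: interest £139.62; balance after payment £5,844.62.
Month 2: interest £135.89; balance after payment £5,680.50.
Closed form: n = −ln(1 − rB₀/P)/ln(1+r) = −ln(0.53461)/ln(1.02325) ≈ 27.246, so the balance reaches zero during payment 28.

28 months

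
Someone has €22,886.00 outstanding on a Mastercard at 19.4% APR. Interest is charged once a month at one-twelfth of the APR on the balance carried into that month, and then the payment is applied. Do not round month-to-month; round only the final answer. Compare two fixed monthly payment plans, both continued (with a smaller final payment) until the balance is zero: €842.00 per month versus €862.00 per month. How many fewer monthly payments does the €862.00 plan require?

Monthly rate r = 19.4%/12 = 1.61667% = 0.0161667.
At €842.00/mo: n = ⌈−ln(1 − rB₀/P)/ln(1+r)⌉ = 37 payments (last €75.89); total interest = total paid − €22,886.00 = €7,501.89.
At €862.00/mo: 35 payments (last €832.60); total interest €7,254.60.
Payments saved = 37 − 35 = 2.

2 fewer payments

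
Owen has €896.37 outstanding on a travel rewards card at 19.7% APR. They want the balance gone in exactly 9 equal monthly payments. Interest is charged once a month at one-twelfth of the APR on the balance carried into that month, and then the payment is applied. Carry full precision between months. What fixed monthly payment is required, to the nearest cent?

Monthly rate r = 19.7%/12 = 1.64167% = 0.0164167.
Level-payment amortization: P = B₀·r / (1 − (1+r)^(−n)) = 896.37·0.0164167 / (1 − 1.01642^(−9)).
Denominator 1 − (1+r)^(−9) = 0.136317738.
P = 14.7154 / 0.136317738 ≈ 107.95.

€107.95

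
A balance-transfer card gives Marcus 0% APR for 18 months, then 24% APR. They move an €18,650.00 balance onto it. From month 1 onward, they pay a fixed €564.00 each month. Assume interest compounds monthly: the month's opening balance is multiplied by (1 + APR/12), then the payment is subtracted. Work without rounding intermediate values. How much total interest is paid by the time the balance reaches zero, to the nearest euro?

€1,716

Promo months 1–18 at r₀ = 0%/12 = 0; months 19+ at r₁ = 24%/12 = 0.02.
After month 18 (no interest yet): B = €18,650.00 − 18·€564.00 = €8,498.00.
Then at r₁ with €564.00/mo: n₂ = −ln(1 − r₁·B/P)/ln(1+r₁) ≈ 18.11 → 19 more payments.
Total paid = 36·€564.00 + €61.91 = €20,365.91; interest = €20,365.91 − €18,650.00 = €1,715.91.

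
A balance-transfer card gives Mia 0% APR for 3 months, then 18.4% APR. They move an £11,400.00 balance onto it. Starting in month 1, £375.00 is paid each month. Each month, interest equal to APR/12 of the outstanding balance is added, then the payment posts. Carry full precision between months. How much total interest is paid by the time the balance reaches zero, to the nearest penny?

Promo months 1–3 at r₀ = 0%/12 = 0; months 4+ at r₁ = 18.4%/12 = 0.0153333.
After month 3 (no interest yet): B = £11,400.00 − 3·£375.00 = £10,275.00.
Then at r₁ with £375.00/mo: n₂ = −ln(1 − r₁·B/P)/ln(1+r₁) ≈ 35.81 → 36 more payments.
Total paid = 38·£375.00 + £305.11 = £14,555.11; interest = £14,555.11 − £11,400.00 = £3,155.11.

£3,155.11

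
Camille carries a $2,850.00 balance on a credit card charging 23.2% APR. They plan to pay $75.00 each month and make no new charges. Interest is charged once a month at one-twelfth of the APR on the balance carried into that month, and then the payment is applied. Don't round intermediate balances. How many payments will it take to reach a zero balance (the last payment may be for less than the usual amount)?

70 payments

Monthly rate r = 23.2%/12 = 1.93333% = 0.0193333.
Recurrence: B ← B·(1+r) − $75.00.
Month 1: interest $55.10; balance after payment $2,830.10.
Month 2: interest $54.72; balance after payment $2,809.82.
Closed form: n = −ln(1 − rB₀/P)/ln(1+r) = −ln(0.26533)/ln(1.01933) ≈ 69.287, so the balance reaches zero during payment 70.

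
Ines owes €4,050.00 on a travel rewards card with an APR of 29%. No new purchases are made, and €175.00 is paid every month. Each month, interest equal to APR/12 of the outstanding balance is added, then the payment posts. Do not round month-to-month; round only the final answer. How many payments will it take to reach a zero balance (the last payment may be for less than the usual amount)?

35 months

Monthly rate r = 29%/12 = 2.41667% = 0.0241667.
Recurrence: B ← B·(1+r) − €175.00.
Month 1: interest €97.88; balance after payment €3,972.88.
Month 2: interest €96.01; balance after payment €3,893.89.
Closed form: n = −ln(1 − rB₀/P)/ln(1+r) = −ln(0.44071)/ln(1.02417) ≈ 34.313, so the balance reaches zero during payment 35.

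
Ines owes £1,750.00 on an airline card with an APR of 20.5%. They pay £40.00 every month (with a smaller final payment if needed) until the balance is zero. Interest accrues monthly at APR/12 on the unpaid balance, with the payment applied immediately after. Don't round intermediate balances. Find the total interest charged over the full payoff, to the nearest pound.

£1,499

Monthly rate r = 20.5%/12 = 1.70833% = 0.0170833.
Payoff takes n = ⌈−ln(1 − rB₀/P)/ln(1+r)⌉ = ⌈81.228⌉ = 82 payments; the last is £9.19.
Total paid = 81·£40.00 + £9.19 = £3,249.19.
Total interest = total paid − principal = £3,249.19 − £1,750.00 = £1,499.19.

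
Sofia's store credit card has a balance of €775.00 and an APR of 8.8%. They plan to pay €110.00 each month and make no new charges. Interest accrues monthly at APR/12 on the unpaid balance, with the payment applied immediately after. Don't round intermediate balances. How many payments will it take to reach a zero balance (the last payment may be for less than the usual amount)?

8 months

Monthly rate r = 8.8%/12 = 0.733333% = 0.00733333.
Recurrence: B ← B·(1+r) − €110.00.
Month 1: interest €5.68; balance after payment €670.68.
Month 2: interest €4.92; balance after payment €565.60.
Closed form: n = −ln(1 − rB₀/P)/ln(1+r) = −ln(0.94833)/ln(1.00733) ≈ 7.260, so the balance reaches zero during payment 8.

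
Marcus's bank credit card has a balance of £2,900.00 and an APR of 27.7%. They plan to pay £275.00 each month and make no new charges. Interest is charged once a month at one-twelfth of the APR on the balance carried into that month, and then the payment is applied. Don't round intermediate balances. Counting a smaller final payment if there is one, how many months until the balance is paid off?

13 months

Monthly rate r = 27.7%/12 = 2.30833% = 0.0230833.
Recurrence: B ← B·(1+r) − £275.00.
Month 1: interest £66.94; balance after payment £2,691.94.
Month 2: interest £62.14; balance after payment £2,479.08.
Closed form: n = −ln(1 − rB₀/P)/ln(1+r) = −ln(0.75658)/ln(1.02308) ≈ 12.224, so the balance reaches zero during payment 13.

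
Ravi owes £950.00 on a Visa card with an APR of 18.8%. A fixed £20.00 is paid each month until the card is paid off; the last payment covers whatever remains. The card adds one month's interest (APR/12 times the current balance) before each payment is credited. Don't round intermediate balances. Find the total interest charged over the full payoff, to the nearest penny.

£803.92

Monthly rate r = 18.8%/12 = 1.56667% = 0.0156667.
Payoff takes n = ⌈−ln(1 − rB₀/P)/ln(1+r)⌉ = ⌈87.694⌉ = 88 payments; the last is £13.92.
Total paid = 87·£20.00 + £13.92 = £1,753.92.
Total interest = total paid − principal = £1,753.92 − £950.00 = £803.92.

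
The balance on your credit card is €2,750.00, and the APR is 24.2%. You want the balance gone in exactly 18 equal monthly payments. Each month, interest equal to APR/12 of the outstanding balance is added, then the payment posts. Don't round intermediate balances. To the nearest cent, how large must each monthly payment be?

Monthly rate r = 24.2%/12 = 2.01667% = 0.0201667.
Level-payment amortization: P = B₀·r / (1 − (1+r)^(−n)) = 2750.00·0.0201667 / (1 − 1.02017^(−18)).
Denominator 1 − (1+r)^(−18) = 0.301896724.
P = 55.4583 / 0.301896724 ≈ 183.70.

€183.70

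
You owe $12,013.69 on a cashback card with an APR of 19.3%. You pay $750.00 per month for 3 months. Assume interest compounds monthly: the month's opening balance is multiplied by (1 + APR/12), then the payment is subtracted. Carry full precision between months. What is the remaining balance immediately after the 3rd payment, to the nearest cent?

$10,316.34

Monthly rate r = 19.3%/12 = 1.60833% = 0.0160833.
Each month: B ← B·(1+r) − $750.00.
Month 1: interest $193.22; balance after payment $11,456.91.
Month 2: interest $184.27; balance after payment $10,891.18.
Month 3: interest $175.17; balance after payment $10,316.34.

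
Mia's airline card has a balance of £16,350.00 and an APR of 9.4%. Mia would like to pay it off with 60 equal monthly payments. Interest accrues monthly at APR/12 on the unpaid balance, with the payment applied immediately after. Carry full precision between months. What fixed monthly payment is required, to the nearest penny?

Monthly rate r = 9.4%/12 = 0.783333% = 0.00783333.
Level-payment amortization: P = B₀·r / (1 − (1+r)^(−n)) = 16350.00·0.00783333 / (1 − 1.00783^(−60)).
Denominator 1 − (1+r)^(−60) = 0.373852131.
P = 128.075 / 0.373852131 ≈ 342.58.

£342.58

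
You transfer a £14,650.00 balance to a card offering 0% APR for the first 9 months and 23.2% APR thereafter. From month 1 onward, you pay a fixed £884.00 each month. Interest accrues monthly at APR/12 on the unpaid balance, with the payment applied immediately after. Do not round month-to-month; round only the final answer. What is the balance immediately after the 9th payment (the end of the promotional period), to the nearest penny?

Promo months 1–9 at r₀ = 0%/12 = 0; months 10+ at r₁ = 23.2%/12 = 0.0193333.
After month 9 (no interest yet): B = £14,650.00 − 9·£884.00 = £6,694.00.

£6,694.00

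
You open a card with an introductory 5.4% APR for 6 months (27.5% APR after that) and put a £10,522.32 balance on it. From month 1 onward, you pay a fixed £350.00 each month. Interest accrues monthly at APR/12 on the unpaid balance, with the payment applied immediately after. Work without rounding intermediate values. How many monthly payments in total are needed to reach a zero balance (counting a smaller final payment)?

Promo months 1–6 at r₀ = 5.4%/12 = 0.0045; months 7+ at r₁ = 27.5%/12 = 0.0229167.
After month 6: iterate B ← B·(1+r₀) − £350.00 for 6 months → £8,685.87.
Then at r₁ with £350.00/mo: n₂ = −ln(1 − r₁·B/P)/ln(1+r₁) ≈ 37.12 → 38 more payments.

44 months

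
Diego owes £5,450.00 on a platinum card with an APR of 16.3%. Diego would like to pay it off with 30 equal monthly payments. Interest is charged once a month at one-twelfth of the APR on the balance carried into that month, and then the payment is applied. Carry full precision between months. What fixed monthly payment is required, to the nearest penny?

Monthly rate r = 16.3%/12 = 1.35833% = 0.0135833.
Level-payment amortization: P = B₀·r / (1 − (1+r)^(−n)) = 5450.00·0.0135833 / (1 − 1.01358^(−30)).
Denominator 1 − (1+r)^(−30) = 0.332861231.
P = 74.0292 / 0.332861231 ≈ 222.40.

£222.40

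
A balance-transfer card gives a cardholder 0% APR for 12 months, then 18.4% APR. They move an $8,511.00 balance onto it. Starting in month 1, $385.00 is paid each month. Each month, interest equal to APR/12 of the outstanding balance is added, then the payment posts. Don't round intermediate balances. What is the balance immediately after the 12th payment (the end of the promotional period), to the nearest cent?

Promo months 1–12 at r₀ = 0%/12 = 0; months 13+ at r₁ = 18.4%/12 = 0.0153333.
After month 12 (no interest yet): B = $8,511.00 − 12·$385.00 = $3,891.00.

$3,891.00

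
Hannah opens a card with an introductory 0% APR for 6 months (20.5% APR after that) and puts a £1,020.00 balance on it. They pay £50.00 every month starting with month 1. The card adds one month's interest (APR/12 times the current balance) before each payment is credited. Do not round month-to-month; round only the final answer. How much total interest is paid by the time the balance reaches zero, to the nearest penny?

Promo months 1–6 at r₀ = 0%/12 = 0; months 7+ at r₁ = 20.5%/12 = 0.0170833.
After month 6 (no interest yet): B = £1,020.00 − 6·£50.00 = £720.00.
Then at r₁ with £50.00/mo: n₂ = −ln(1 − r₁·B/P)/ln(1+r₁) ≈ 16.67 → 17 more payments.
Total paid = 22·£50.00 + £33.56 = £1,133.56; interest = £1,133.56 − £1,020.00 = £113.56.

£113.56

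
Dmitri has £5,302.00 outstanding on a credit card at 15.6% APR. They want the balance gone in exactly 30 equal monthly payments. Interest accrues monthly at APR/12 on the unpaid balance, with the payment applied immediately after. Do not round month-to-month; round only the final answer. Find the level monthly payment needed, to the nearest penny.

Monthly rate r = 15.6%/12 = 1.3% = 0.013.
Level-payment amortization: P = B₀·r / (1 − (1+r)^(−n)) = 5302.00·0.013 / (1 − 1.013^(−30)).
Denominator 1 − (1+r)^(−30) = 0.321239378.
P = 68.926 / 0.321239378 ≈ 214.56.

£214.56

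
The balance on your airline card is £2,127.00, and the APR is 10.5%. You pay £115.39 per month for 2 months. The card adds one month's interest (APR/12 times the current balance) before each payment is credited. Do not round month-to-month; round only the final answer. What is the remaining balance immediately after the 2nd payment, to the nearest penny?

£1,932.60

Monthly rate r = 10.5%/12 = 0.875% = 0.00875.
Each month: B ← B·(1+r) − £115.39.
Month 1: interest £18.61; balance after payment £2,030.22.
Month 2: interest £17.76; balance after payment £1,932.60.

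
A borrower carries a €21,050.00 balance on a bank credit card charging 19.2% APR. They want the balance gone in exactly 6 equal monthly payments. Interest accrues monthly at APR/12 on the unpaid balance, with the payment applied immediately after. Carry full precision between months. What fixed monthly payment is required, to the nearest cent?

Monthly rate r = 19.2%/12 = 1.6% = 0.016.
Level-payment amortization: P = B₀·r / (1 − (1+r)^(−n)) = 21050.00·0.016 / (1 − 1.016^(−6)).
Denominator 1 − (1+r)^(−6) = 0.0908453752.
P = 336.8 / 0.0908453752 ≈ 3707.40.

€3,707.40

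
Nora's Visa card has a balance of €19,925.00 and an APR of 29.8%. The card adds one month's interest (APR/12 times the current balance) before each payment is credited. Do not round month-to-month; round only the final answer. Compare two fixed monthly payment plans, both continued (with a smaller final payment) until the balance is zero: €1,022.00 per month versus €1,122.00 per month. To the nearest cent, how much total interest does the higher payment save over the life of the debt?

€973.38

Monthly rate r = 29.8%/12 = 2.48333% = 0.0248333.
At €1,022.00/mo: n = ⌈−ln(1 − rB₀/P)/ln(1+r)⌉ = 27 payments (last €1,006.97); total interest = total paid − €19,925.00 = €7,653.97.
At €1,122.00/mo: 24 payments (last €799.59); total interest €6,680.59.
Interest saved = €7,653.97 − €6,680.59 = €973.38.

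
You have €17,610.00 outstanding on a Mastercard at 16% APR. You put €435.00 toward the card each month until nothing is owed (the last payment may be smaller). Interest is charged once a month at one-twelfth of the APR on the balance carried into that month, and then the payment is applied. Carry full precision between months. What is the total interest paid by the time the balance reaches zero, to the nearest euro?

Monthly rate r = 16%/12 = 1.33333% = 0.0133333.
Payoff takes n = ⌈−ln(1 − rB₀/P)/ln(1+r)⌉ = ⌈58.589⌉ = 59 payments; the last is €257.06.
Total paid = 58·€435.00 + €257.06 = €25,487.06.
Total interest = total paid − principal = €25,487.06 − €17,610.00 = €7,877.06.

€7,877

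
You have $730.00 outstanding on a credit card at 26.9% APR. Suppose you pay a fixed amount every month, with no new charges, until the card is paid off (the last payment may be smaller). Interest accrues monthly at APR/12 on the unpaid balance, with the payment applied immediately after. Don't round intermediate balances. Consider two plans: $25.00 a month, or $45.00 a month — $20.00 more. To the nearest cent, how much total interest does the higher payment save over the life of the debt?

Monthly rate r = 26.9%/12 = 2.24167% = 0.0224167.
At $25.00/mo: n = ⌈−ln(1 − rB₀/P)/ln(1+r)⌉ = 48 payments (last $23.70); total interest = total paid − $730.00 = $468.70.
At $45.00/mo: 21 payments (last $17.62); total interest $187.62.
Interest saved = $468.70 − $187.62 = $281.08.

$281.08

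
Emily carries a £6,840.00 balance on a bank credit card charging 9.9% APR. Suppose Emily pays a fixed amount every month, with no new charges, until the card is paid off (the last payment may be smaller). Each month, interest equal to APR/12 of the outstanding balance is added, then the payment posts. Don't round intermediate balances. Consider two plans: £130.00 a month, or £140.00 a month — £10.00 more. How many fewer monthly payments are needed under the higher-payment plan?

7 fewer payments

Monthly rate r = 9.9%/12 = 0.825% = 0.00825.
At £130.00/mo: n = ⌈−ln(1 − rB₀/P)/ln(1+r)⌉ = 70 payments (last £37.81); total interest = total paid − £6,840.00 = £2,167.81.
At £140.00/mo: 63 payments (last £111.81); total interest £1,951.81.
Payments saved = 70 − 63 = 7.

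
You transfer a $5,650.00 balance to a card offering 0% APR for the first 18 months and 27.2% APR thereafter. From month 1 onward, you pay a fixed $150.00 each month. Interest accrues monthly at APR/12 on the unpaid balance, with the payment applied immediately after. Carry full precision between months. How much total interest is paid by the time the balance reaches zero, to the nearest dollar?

$1,000

Promo months 1–18 at r₀ = 0%/12 = 0; months 19+ at r₁ = 27.2%/12 = 0.0226667.
After month 18 (no interest yet): B = $5,650.00 − 18·$150.00 = $2,950.00.
Then at r₁ with $150.00/mo: n₂ = −ln(1 − r₁·B/P)/ln(1+r₁) ≈ 26.33 → 27 more payments.
Total paid = 44·$150.00 + $50.14 = $6,650.14; interest = $6,650.14 − $5,650.00 = $1,000.14.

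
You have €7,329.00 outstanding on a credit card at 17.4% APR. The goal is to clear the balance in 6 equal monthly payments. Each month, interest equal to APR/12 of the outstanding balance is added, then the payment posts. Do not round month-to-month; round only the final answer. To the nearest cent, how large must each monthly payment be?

€1,284.23

Monthly rate r = 17.4%/12 = 1.45% = 0.0145.
Level-payment amortization: P = B₀·r / (1 − (1+r)^(−n)) = 7329.00·0.0145 / (1 − 1.0145^(−6)).
Denominator 1 − (1+r)^(−6) = 0.0827500605.
P = 106.27 / 0.0827500605 ≈ 1284.23.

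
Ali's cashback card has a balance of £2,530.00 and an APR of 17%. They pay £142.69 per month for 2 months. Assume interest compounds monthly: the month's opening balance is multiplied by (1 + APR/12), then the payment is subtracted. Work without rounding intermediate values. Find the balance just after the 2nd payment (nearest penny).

Monthly rate r = 17%/12 = 1.41667% = 0.0141667.
Each month: B ← B·(1+r) − £142.69.
Month 1: interest £35.84; balance after payment £2,423.15.
Month 2: interest £34.33; balance after payment £2,314.79.

£2,314.79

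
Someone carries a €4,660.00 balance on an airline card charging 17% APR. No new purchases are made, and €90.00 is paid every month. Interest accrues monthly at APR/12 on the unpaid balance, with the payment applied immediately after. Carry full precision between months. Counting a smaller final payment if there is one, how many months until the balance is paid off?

95 payments

Monthly rate r = 17%/12 = 1.41667% = 0.0141667.
Recurrence: B ← B·(1+r) − €90.00.
Month 1: interest €66.02; balance after payment €4,636.02.
Month 2: interest €65.68; balance after payment €4,611.69.
Closed form: n = −ln(1 − rB₀/P)/ln(1+r) = −ln(0.26648)/ln(1.01417) ≈ 94.009, so the balance reaches zero during payment 95.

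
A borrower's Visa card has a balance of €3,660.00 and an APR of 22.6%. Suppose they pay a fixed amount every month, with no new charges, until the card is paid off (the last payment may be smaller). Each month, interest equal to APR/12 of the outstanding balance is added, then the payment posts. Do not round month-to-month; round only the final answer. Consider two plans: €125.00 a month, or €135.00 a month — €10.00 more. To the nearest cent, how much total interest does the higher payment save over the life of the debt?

Monthly rate r = 22.6%/12 = 1.88333% = 0.0188333.
At €125.00/mo: n = ⌈−ln(1 − rB₀/P)/ln(1+r)⌉ = 43 payments (last €121.09); total interest = total paid − €3,660.00 = €1,711.09.
At €135.00/mo: 39 payments (last €40.41); total interest €1,510.41.
Interest saved = €1,711.09 − €1,510.41 = €200.68.

€200.68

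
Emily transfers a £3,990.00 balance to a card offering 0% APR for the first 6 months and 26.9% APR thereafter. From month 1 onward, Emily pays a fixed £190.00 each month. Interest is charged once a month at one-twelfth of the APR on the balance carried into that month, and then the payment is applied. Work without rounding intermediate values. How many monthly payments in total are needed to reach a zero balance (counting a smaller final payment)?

25 months

Promo months 1–6 at r₀ = 0%/12 = 0; months 7+ at r₁ = 26.9%/12 = 0.0224167.
After month 6 (no interest yet): B = £3,990.00 − 6·£190.00 = £2,850.00.
Then at r₁ with £190.00/mo: n₂ = −ln(1 − r₁·B/P)/ln(1+r₁) ≈ 18.49 → 19 more payments.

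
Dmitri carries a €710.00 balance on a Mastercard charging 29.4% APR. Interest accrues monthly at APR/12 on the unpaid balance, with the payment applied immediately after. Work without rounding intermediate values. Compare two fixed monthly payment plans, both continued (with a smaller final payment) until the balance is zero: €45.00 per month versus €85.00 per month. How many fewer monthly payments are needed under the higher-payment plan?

Monthly rate r = 29.4%/12 = 2.45% = 0.0245.
At €45.00/mo: n = ⌈−ln(1 − rB₀/P)/ln(1+r)⌉ = 21 payments (last €8.58); total interest = total paid − €710.00 = €198.58.
At €85.00/mo: 10 payments (last €39.33); total interest €94.33.
Payments saved = 21 − 10 = 11.

11 fewer payments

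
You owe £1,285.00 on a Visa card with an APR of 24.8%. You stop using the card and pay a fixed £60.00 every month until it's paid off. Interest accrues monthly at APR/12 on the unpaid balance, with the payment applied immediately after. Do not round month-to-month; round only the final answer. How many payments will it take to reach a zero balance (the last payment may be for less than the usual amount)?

29 months

Monthly rate r = 24.8%/12 = 2.06667% = 0.0206667.
Recurrence: B ← B·(1+r) − £60.00.
Month 1: interest £26.56; balance after payment £1,251.56.
Month 2: interest £25.87; balance after payment £1,217.42.
Closed form: n = −ln(1 − rB₀/P)/ln(1+r) = −ln(0.55739)/ln(1.02067) ≈ 28.573, so the balance reaches zero during payment 29.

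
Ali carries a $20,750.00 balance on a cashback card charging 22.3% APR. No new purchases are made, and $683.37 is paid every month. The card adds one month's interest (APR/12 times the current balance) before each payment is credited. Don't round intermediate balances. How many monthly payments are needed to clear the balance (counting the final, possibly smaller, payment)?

Monthly rate r = 22.3%/12 = 1.85833% = 0.0185833.
Recurrence: B ← B·(1+r) − $683.37.
Month 1: interest $385.60; balance after payment $20,452.23.
Month 2: interest $380.07; balance after payment $20,148.93.
Closed form: n = −ln(1 − rB₀/P)/ln(1+r) = −ln(0.43573)/ln(1.01858) ≈ 45.117, so the balance reaches zero during payment 46.

46 months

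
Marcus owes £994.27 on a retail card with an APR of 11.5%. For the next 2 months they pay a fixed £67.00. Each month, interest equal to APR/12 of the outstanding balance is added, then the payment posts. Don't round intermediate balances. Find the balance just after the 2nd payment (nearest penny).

£878.78

Monthly rate r = 11.5%/12 = 0.958333% = 0.00958333.
Each month: B ← B·(1+r) − £67.00.
Month 1: interest £9.53; balance after payment £936.80.
Month 2: interest £8.98; balance after payment £878.78.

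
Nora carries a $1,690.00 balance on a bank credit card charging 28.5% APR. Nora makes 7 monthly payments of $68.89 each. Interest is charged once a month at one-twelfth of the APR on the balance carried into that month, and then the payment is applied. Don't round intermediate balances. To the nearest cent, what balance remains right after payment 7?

Monthly rate r = 28.5%/12 = 2.375% = 0.02375.
Each month: B ← B·(1+r) − $68.89.
Month 1: interest $40.14; balance after payment $1,661.25.
Month 2: interest $39.45; balance after payment $1,631.81.
Month 3: interest $38.76; balance after payment $1,601.68.
Month 4: interest $38.04; balance after payment $1,570.83.
Month 5: interest $37.31; balance after payment $1,539.24.
Month 6: interest $36.56; balance after payment $1,506.91.
Month 7: interest $35.79; balance after payment $1,473.81.

$1,473.81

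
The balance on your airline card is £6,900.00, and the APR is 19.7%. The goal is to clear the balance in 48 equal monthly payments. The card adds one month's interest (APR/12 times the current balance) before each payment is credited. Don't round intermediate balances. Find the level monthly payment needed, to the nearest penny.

Monthly rate r = 19.7%/12 = 1.64167% = 0.0164167.
Level-payment amortization: P = B₀·r / (1 − (1+r)^(−n)) = 6900.00·0.0164167 / (1 − 1.01642^(−48)).
Denominator 1 − (1+r)^(−48) = 0.542327659.
P = 113.275 / 0.542327659 ≈ 208.87.

£208.87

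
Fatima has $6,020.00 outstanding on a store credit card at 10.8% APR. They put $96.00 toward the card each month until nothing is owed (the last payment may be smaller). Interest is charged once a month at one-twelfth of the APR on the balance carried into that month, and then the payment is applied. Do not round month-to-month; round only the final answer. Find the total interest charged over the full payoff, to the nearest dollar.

Monthly rate r = 10.8%/12 = 0.9% = 0.009.
Payoff takes n = ⌈−ln(1 − rB₀/P)/ln(1+r)⌉ = ⌈92.745⌉ = 93 payments; the last is $71.63.
Total paid = 92·$96.00 + $71.63 = $8,903.63.
Total interest = total paid − principal = $8,903.63 − $6,020.00 = $2,883.63.

$2,884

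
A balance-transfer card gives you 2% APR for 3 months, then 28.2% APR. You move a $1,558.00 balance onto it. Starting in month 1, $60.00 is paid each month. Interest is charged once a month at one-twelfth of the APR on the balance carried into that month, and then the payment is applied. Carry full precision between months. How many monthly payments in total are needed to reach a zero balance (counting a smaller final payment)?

37 months

Promo months 1–3 at r₀ = 2%/12 = 0.00166667; months 4+ at r₁ = 28.2%/12 = 0.0235.
After month 3: iterate B ← B·(1+r₀) − $60.00 for 3 months → $1,385.50.
Then at r₁ with $60.00/mo: n₂ = −ln(1 − r₁·B/P)/ln(1+r₁) ≈ 33.68 → 34 more payments.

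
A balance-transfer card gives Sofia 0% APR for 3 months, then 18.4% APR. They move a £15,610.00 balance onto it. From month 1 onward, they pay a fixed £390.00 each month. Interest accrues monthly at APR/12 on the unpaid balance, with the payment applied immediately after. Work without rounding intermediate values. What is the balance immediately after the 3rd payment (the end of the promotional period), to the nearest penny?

£14,440.00

Promo months 1–3 at r₀ = 0%/12 = 0; months 4+ at r₁ = 18.4%/12 = 0.0153333.
After month 3 (no interest yet): B = £15,610.00 − 3·£390.00 = £14,440.00.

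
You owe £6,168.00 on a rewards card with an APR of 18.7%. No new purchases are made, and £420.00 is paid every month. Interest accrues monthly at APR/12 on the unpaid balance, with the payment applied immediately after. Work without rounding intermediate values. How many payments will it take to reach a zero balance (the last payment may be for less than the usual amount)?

17 payments

Monthly rate r = 18.7%/12 = 1.55833% = 0.0155833.
Recurrence: B ← B·(1+r) − £420.00.
Month 1: interest £96.12; balance after payment £5,844.12.
Month 2: interest £91.07; balance after payment £5,515.19.
Closed form: n = −ln(1 − rB₀/P)/ln(1+r) = −ln(0.77115)/ln(1.01558) ≈ 16.806, so the balance reaches zero during payment 17.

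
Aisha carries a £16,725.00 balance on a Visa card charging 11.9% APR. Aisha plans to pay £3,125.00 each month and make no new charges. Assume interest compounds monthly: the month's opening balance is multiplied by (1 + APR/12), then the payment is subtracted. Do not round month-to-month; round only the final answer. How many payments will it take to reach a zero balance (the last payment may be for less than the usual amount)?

6 payments

Monthly rate r = 11.9%/12 = 0.991667% = 0.00991667.
Recurrence: B ← B·(1+r) − £3,125.00.
Month 1: interest £165.86; balance after payment £13,765.86.
Month 2: interest £136.51; balance after payment £10,777.37.
Month 3: interest £106.88; balance after payment £7,759.24.
Month 4: interest £76.95; balance after payment £4,711.19.
Month 5: interest £46.72; balance after payment £1,632.91.
Month 6: interest £16.19; balance after payment £0.00.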